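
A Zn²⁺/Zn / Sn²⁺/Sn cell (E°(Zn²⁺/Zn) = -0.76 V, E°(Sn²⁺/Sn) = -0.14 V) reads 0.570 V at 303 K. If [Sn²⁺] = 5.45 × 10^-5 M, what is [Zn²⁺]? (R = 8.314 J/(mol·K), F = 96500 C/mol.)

From the Nernst equation, ln Q = nF(E° − E)/RT = 2×96500×(0.62 − 0.570)/(8.314×303) = 3.831, so Q = 46.1.
With Q = [Zn²⁺]/[Sn²⁺] and the known concentrations, [Zn²⁺] in the numerator gives [Zn²⁺] = 0.0025 M.

0.0025 M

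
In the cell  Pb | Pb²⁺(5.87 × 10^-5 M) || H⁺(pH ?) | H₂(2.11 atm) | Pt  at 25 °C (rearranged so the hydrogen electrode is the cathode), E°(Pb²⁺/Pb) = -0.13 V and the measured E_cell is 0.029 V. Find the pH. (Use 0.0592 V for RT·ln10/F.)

E°_cell = 0.13 V and n = 2.
log Q = n(E° − E)/0.0592 = 2×(0.13 − 0.029)/0.0592 = 3.412.
With Q = [Pb²⁺]·P(H₂) / [H⁺]^2, solving for [H⁺] gives log[H⁺] = -3.660, so pH = 3.66.

pH = 3.66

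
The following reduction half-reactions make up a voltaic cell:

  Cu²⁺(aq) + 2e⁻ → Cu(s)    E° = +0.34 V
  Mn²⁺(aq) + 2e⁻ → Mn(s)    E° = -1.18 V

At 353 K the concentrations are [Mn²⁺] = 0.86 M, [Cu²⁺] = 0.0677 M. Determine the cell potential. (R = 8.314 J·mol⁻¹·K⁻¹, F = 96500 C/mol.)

The Cu²⁺/Cu couple has the higher reduction potential and acts as the cathode, so E°_cell = +0.34 − (-1.18) = 1.52 V.
Balancing electrons gives n = 2; the reaction quotient is Q = [Mn²⁺]/[Cu²⁺] = 12.7.
E = E° − (RT/nF) ln Q = 1.52 − (8.314×353)/(2×96500) × (2.542) = 1.520 − 0.039 = 1.481 V.

1.48 V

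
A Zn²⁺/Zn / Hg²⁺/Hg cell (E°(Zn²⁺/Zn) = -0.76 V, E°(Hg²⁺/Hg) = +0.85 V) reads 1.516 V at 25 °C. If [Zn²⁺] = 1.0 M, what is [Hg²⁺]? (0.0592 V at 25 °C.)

6.7 × 10^-4 M

From the Nernst equation, log Q = n(E° − E)/0.0592 = 2(1.61 − 1.516)/0.0592 = 3.176, so Q = 1500.
With Q = [Zn²⁺]/[Hg²⁺] and the known concentrations, [Hg²⁺] in the denominator gives [Hg²⁺] = 6.7 × 10^-4 M.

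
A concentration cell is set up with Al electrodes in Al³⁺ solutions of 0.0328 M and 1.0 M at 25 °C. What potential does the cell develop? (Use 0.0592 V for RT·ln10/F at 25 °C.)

0.029 V

Both half-cells are Al³⁺/Al, so E°_cell = 0. The concentrated side is the cathode; the cell reaction moves Al³⁺ from high to low concentration with n = 3.
Q = [Al³⁺]_dilute/[Al³⁺]_conc = 0.0328/1.0 = 0.0328.
E = 0 − (0.0592/3) log Q = −(0.0592/3)(-1.484) = 0.0293 V.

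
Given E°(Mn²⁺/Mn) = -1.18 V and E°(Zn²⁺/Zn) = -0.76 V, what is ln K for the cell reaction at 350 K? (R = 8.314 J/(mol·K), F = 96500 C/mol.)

ln K = 27.9

E°_cell = -0.76 − (-1.18) = 0.42 V, with n = 2 electrons transferred.
At equilibrium E = 0, so the Nernst equation gives ln K = nFE°/RT = (2)(96500)(0.42)/((8.314)(350)) = 27.86.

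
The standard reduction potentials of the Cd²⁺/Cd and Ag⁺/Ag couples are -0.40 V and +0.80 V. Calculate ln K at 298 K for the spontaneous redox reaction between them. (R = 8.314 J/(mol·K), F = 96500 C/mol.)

ln K = 93.5

E°_cell = +0.80 − (-0.40) = 1.20 V, with n = 2 electrons transferred.
At equilibrium E = 0, so the Nernst equation gives ln K = nFE°/RT = (2)(96500)(1.20)/((8.314)(298)) = 93.48.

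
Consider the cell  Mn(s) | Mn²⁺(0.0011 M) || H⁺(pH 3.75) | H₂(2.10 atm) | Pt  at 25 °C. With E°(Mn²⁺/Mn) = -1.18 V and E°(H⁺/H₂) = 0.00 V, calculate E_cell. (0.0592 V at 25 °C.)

1.04 V

The hydrogen couple is the cathode, so E°_cell = 1.18 V; n = 2.
[H⁺] = 10^(−3.75) = 1.8 × 10^-4 M, and Q = [Mn²⁺]·P(H₂) / [H⁺]^2 = 7.3 × 10^4.
E = E° − (0.0592/2) log Q = 1.18 − (0.0592/2)(4.864) = 1.036 V.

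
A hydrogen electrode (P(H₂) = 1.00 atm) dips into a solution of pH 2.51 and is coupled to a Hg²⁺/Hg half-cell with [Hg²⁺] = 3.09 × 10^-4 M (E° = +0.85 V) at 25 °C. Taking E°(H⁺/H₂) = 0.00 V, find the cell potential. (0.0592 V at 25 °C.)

0.89 V

The Hg²⁺/Hg couple is the cathode, so E°_cell = 0.85 V; n = 2.
[H⁺] = 10^(−2.51) = 0.0031 M, and Q = [H⁺]^2 / ([Hg²⁺]·P(H₂)) = 0.0309.
E = E° − (0.0592/2) log Q = 0.85 − (0.0592/2)(-1.510) = 0.895 V.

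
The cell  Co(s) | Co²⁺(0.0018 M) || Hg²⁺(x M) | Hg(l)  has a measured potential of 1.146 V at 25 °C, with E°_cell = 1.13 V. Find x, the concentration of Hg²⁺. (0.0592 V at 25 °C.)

0.0062 M

From the Nernst equation, log Q = n(E° − E)/0.0592 = 2(1.13 − 1.146)/0.0592 = -0.541, so Q = 0.288.
With Q = [Co²⁺]/[Hg²⁺] and the known concentrations, [Hg²⁺] in the denominator gives [Hg²⁺] = 0.0062 M.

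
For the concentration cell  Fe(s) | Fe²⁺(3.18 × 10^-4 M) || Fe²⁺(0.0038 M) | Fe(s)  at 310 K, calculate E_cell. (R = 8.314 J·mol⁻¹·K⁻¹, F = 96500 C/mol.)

Both half-cells are Fe²⁺/Fe, so E°_cell = 0. The concentrated side is the cathode; the cell reaction moves Fe²⁺ from high to low concentration with n = 2.
Q = [Fe²⁺]_dilute/[Fe²⁺]_conc = 3.18 × 10^-4/0.0038 = 0.0837.
E = 0 − (RT/nF) ln Q = −((8.314×310)/(2×96500))(-2.481) = 0.0331 V.

0.033 V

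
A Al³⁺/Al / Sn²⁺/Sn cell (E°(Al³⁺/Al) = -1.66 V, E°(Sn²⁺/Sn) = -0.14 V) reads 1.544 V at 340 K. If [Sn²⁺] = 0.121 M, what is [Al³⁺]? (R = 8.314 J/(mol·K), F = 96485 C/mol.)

0.0036 M

From the Nernst equation, ln Q = nF(E° − E)/RT = 6×96485×(1.52 − 1.544)/(8.314×340) = -4.915, so Q = 0.00733.
With Q = [Al³⁺]^2/[Sn²⁺]^3 and the known concentrations, [Al³⁺]^2 in the numerator gives [Al³⁺] = 0.0036 M.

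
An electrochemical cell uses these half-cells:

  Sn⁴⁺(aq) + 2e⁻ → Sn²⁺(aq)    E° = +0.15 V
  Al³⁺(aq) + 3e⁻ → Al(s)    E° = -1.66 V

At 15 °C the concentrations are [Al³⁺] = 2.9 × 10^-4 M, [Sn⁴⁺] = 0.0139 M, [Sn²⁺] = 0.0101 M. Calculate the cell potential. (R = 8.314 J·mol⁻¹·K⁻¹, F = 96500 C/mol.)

1.88 V

The Sn⁴⁺/Sn²⁺ couple has the higher reduction potential and acts as the cathode, so E°_cell = +0.15 − (-1.66) = 1.81 V.
Balancing electrons gives n = 6; the reaction quotient is Q = [Al³⁺]^2·[Sn²⁺]^3/[Sn⁴⁺]^3 = 3.23 × 10^-8.
E = E° − (RT/nF) ln Q = 1.81 − (8.314×288)/(6×96500) × (-17.249) = 1.810 + 0.071 = 1.881 V.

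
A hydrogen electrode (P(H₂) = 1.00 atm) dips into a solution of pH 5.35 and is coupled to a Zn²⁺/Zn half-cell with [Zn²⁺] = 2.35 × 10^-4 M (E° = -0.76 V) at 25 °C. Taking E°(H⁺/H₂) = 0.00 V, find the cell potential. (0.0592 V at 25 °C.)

The hydrogen couple is the cathode, so E°_cell = 0.76 V; n = 2.
[H⁺] = 10^(−5.35) = 4.5 × 10^-6 M, and Q = [Zn²⁺]·P(H₂) / [H⁺]^2 = 1.18 × 10^7.
E = E° − (0.0592/2) log Q = 0.76 − (0.0592/2)(7.071) = 0.551 V.

0.55 V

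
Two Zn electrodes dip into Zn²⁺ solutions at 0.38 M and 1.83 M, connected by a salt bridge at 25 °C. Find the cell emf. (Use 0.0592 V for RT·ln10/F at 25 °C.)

Both half-cells are Zn²⁺/Zn, so E°_cell = 0. The concentrated side is the cathode; the cell reaction moves Zn²⁺ from high to low concentration with n = 2.
Q = [Zn²⁺]_dilute/[Zn²⁺]_conc = 0.38/1.83 = 0.208.
E = 0 − (0.0592/2) log Q = −(0.0592/2)(-0.683) = 0.0202 V.

0.020 V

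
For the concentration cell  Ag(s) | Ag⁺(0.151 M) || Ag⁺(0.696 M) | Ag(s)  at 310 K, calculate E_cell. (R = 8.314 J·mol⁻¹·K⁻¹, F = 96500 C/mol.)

0.041 V

Both half-cells are Ag⁺/Ag, so E°_cell = 0. The concentrated side is the cathode; the cell reaction moves Ag⁺ from high to low concentration with n = 1.
Q = [Ag⁺]_dilute/[Ag⁺]_conc = 0.151/0.696 = 0.217.
E = 0 − (RT/nF) ln Q = −((8.314×310)/(1×96500))(-1.528) = 0.0408 V.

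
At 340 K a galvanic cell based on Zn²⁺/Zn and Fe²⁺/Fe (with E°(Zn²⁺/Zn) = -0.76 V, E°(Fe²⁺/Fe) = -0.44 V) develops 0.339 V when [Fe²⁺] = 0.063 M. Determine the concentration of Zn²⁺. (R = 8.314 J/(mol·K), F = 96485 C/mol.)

From the Nernst equation, ln Q = nF(E° − E)/RT = 2×96485×(0.32 − 0.339)/(8.314×340) = -1.297, so Q = 0.273.
With Q = [Zn²⁺]/[Fe²⁺] and the known concentrations, [Zn²⁺] in the numerator gives [Zn²⁺] = 0.017 M.

0.017 M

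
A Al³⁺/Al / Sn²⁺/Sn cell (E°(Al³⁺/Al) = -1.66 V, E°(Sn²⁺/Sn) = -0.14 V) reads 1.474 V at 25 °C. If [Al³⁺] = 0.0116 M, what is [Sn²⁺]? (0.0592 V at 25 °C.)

0.0014 M

From the Nernst equation, log Q = n(E° − E)/0.0592 = 6(1.52 − 1.474)/0.0592 = 4.662, so Q = 4.59 × 10^4.
With Q = [Al³⁺]^2/[Sn²⁺]^3 and the known concentrations, [Sn²⁺]^3 in the denominator gives [Sn²⁺] = 0.0014 M.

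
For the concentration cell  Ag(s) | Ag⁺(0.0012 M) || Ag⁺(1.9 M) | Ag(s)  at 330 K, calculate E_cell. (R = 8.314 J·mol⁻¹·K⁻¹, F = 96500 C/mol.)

Both half-cells are Ag⁺/Ag, so E°_cell = 0. The concentrated side is the cathode; the cell reaction moves Ag⁺ from high to low concentration with n = 1.
Q = [Ag⁺]_dilute/[Ag⁺]_conc = 0.0012/1.9 = 6.32 × 10^-4.
E = 0 − (RT/nF) ln Q = −((8.314×330)/(1×96500))(-7.367) = 0.2095 V.

0.21 V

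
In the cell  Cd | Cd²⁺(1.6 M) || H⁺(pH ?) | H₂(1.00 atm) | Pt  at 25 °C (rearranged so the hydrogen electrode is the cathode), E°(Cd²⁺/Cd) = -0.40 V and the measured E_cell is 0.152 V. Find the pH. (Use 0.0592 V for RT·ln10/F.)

E°_cell = 0.40 V and n = 2.
log Q = n(E° − E)/0.0592 = 2×(0.40 − 0.152)/0.0592 = 8.378.
With Q = [Cd²⁺]·P(H₂) / [H⁺]^2, solving for [H⁺] gives log[H⁺] = -4.087, so pH = 4.09.

pH = 4.09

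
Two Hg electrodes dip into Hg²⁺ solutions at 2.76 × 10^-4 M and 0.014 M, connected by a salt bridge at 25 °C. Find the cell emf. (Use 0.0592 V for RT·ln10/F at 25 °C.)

0.050 V

Both half-cells are Hg²⁺/Hg, so E°_cell = 0. The concentrated side is the cathode; the cell reaction moves Hg²⁺ from high to low concentration with n = 2.
Q = [Hg²⁺]_dilute/[Hg²⁺]_conc = 2.76 × 10^-4/0.014 = 0.0197.
E = 0 − (0.0592/2) log Q = −(0.0592/2)(-1.705) = 0.0505 V.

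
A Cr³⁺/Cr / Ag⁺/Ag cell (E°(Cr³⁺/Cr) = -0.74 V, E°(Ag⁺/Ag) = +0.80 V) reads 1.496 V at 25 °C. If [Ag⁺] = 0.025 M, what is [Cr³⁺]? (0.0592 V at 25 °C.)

From the Nernst equation, log Q = n(E° − E)/0.0592 = 3(1.54 − 1.496)/0.0592 = 2.230, so Q = 170.
With Q = [Cr³⁺]/[Ag⁺]^3 and the known concentrations, [Cr³⁺] in the numerator gives [Cr³⁺] = 0.0027 M.

0.0027 M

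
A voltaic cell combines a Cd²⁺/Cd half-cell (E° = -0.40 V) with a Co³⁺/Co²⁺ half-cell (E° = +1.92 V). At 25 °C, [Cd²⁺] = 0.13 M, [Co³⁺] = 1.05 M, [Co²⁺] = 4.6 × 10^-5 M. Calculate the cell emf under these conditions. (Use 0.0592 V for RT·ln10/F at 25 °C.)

2.60 V

The Co³⁺/Co²⁺ couple has the higher reduction potential and acts as the cathode, so E°_cell = +1.92 − (-0.40) = 2.32 V.
Balancing electrons gives n = 2; the reaction quotient is Q = [Cd²⁺]·[Co²⁺]^2/[Co³⁺]^2 = 2.5 × 10^-10.
At 25 °C, E = E° − (0.0592/n) log Q = 2.32 − (0.0592/2)(-9.603) = 2.320 + 0.284 = 2.604 V.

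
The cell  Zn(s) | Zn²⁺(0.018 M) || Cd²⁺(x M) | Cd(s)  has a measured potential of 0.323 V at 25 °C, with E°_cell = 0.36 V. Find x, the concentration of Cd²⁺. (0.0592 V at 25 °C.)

From the Nernst equation, log Q = n(E° − E)/0.0592 = 2(0.36 − 0.323)/0.0592 = 1.250, so Q = 17.8.
With Q = [Zn²⁺]/[Cd²⁺] and the known concentrations, [Cd²⁺] in the denominator gives [Cd²⁺] = 0.001 M.

0.001 M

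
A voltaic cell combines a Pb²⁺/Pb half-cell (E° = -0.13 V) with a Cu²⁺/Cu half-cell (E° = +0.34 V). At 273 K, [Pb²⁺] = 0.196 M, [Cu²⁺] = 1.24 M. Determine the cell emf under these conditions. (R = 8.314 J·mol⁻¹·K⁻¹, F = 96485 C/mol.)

0.492 V

The Cu²⁺/Cu couple has the higher reduction potential and acts as the cathode, so E°_cell = +0.34 − (-0.13) = 0.47 V.
Balancing electrons gives n = 2; the reaction quotient is Q = [Pb²⁺]/[Cu²⁺] = 0.158.
E = E° − (RT/nF) ln Q = 0.47 − (8.314×273)/(2×96485) × (-1.845) = 0.470 + 0.022 = 0.492 V.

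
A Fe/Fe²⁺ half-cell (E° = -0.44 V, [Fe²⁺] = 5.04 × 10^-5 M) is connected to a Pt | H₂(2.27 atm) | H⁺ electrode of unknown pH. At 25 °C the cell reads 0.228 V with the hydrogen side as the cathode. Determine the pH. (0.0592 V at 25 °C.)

pH = 5.55

E°_cell = 0.44 V and n = 2.
log Q = n(E° − E)/0.0592 = 2×(0.44 − 0.228)/0.0592 = 7.162.
With Q = [Fe²⁺]·P(H₂) / [H⁺]^2, solving for [H⁺] gives log[H⁺] = -5.552, so pH = 5.55.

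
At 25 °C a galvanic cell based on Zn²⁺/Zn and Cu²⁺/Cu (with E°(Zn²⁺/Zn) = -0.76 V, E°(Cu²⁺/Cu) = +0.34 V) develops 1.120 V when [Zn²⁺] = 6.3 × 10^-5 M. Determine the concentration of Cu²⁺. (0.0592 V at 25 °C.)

3 × 10^-4 M

From the Nernst equation, log Q = n(E° − E)/0.0592 = 2(1.10 − 1.120)/0.0592 = -0.676, so Q = 0.211.
With Q = [Zn²⁺]/[Cu²⁺] and the known concentrations, [Cu²⁺] in the denominator gives [Cu²⁺] = 3 × 10^-4 M.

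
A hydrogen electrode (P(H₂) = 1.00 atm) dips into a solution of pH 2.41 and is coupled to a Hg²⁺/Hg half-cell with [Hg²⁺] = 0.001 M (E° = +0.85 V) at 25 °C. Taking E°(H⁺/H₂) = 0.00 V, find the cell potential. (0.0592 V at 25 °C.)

0.90 V

The Hg²⁺/Hg couple is the cathode, so E°_cell = 0.85 V; n = 2.
[H⁺] = 10^(−2.41) = 0.0039 M, and Q = [H⁺]^2 / ([Hg²⁺]·P(H₂)) = 0.0151.
E = E° − (0.0592/2) log Q = 0.85 − (0.0592/2)(-1.820) = 0.904 V.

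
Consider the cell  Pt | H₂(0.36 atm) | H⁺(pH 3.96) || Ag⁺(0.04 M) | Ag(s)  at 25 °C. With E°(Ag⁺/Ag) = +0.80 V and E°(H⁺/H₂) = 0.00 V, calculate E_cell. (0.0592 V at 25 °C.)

The Ag⁺/Ag couple is the cathode, so E°_cell = 0.80 V; n = 2.
[H⁺] = 10^(−3.96) = 1.1 × 10^-4 M, and Q = [H⁺]^2 / ([Ag⁺]^2·P(H₂)) = 2.09 × 10^-5.
E = E° − (0.0592/2) log Q = 0.80 − (0.0592/2)(-4.680) = 0.939 V.

0.94 V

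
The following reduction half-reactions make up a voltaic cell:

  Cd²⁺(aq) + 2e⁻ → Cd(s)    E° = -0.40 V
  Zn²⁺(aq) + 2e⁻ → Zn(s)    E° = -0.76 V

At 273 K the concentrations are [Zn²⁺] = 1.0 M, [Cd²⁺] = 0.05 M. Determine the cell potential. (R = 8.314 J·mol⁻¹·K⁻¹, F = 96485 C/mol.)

0.325 V

The Cd²⁺/Cd couple has the higher reduction potential and acts as the cathode, so E°_cell = -0.40 − (-0.76) = 0.36 V.
Balancing electrons gives n = 2; the reaction quotient is Q = [Zn²⁺]/[Cd²⁺] = 20.0.
E = E° − (RT/nF) ln Q = 0.36 − (8.314×273)/(2×96485) × (2.996) = 0.360 − 0.035 = 0.325 V.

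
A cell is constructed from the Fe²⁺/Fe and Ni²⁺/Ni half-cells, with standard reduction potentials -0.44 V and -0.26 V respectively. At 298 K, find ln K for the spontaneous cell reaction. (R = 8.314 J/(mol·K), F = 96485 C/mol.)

E°_cell = -0.26 − (-0.44) = 0.18 V, with n = 2 electrons transferred.
At equilibrium E = 0, so the Nernst equation gives ln K = nFE°/RT = (2)(96485)(0.18)/((8.314)(298)) = 14.02.

ln K = 14.0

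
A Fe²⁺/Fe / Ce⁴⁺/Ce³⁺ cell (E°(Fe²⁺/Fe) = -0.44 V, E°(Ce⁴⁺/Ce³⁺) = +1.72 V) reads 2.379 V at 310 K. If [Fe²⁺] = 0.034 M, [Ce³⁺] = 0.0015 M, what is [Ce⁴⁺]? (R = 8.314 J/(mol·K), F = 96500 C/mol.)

From the Nernst equation, ln Q = nF(E° − E)/RT = 2×96500×(2.16 − 2.379)/(8.314×310) = -16.399, so Q = 7.55 × 10^-8.
With Q = [Fe²⁺]·[Ce³⁺]^2/[Ce⁴⁺]^2 and the known concentrations, [Ce⁴⁺]^2 in the denominator gives [Ce⁴⁺] = 1.0 M.

1.0 M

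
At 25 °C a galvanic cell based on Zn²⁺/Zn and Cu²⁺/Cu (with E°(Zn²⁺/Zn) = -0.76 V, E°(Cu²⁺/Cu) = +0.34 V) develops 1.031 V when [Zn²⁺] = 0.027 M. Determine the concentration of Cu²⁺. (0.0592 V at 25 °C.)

1.3 × 10^-4 M

From the Nernst equation, log Q = n(E° − E)/0.0592 = 2(1.10 − 1.031)/0.0592 = 2.331, so Q = 214.
With Q = [Zn²⁺]/[Cu²⁺] and the known concentrations, [Cu²⁺] in the denominator gives [Cu²⁺] = 1.3 × 10^-4 M.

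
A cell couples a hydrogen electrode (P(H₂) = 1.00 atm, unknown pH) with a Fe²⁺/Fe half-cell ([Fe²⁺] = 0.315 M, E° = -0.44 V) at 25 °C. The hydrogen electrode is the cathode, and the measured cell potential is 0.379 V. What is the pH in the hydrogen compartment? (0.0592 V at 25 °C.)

pH = 1.28

E°_cell = 0.44 V and n = 2.
log Q = n(E° − E)/0.0592 = 2×(0.44 − 0.379)/0.0592 = 2.061.
With Q = [Fe²⁺]·P(H₂) / [H⁺]^2, solving for [H⁺] gives log[H⁺] = -1.281, so pH = 1.28.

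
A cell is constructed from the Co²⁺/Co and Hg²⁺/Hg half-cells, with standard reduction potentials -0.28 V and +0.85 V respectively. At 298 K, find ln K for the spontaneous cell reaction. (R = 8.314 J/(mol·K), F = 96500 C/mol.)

ln K = 88.0

E°_cell = +0.85 − (-0.28) = 1.13 V, with n = 2 electrons transferred.
At equilibrium E = 0, so the Nernst equation gives ln K = nFE°/RT = (2)(96500)(1.13)/((8.314)(298)) = 88.03.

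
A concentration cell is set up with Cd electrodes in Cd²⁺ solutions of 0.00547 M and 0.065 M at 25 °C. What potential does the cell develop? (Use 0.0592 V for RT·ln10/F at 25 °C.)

0.032 V

Both half-cells are Cd²⁺/Cd, so E°_cell = 0. The concentrated side is the cathode; the cell reaction moves Cd²⁺ from high to low concentration with n = 2.
Q = [Cd²⁺]_dilute/[Cd²⁺]_conc = 0.00547/0.065 = 0.0842.
E = 0 − (0.0592/2) log Q = −(0.0592/2)(-1.075) = 0.0318 V.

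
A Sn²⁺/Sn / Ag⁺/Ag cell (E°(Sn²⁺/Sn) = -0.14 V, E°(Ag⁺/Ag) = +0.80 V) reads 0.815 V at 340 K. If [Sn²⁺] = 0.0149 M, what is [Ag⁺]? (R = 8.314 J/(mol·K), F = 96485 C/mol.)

From the Nernst equation, ln Q = nF(E° − E)/RT = 2×96485×(0.94 − 0.815)/(8.314×340) = 8.533, so Q = 5080.
With Q = [Sn²⁺]/[Ag⁺]^2 and the known concentrations, [Ag⁺]^2 in the denominator gives [Ag⁺] = 0.0017 M.

0.0017 M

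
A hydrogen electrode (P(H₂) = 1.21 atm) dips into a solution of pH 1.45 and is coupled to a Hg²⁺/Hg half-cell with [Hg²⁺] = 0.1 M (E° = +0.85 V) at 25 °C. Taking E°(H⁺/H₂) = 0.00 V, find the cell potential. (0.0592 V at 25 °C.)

The Hg²⁺/Hg couple is the cathode, so E°_cell = 0.85 V; n = 2.
[H⁺] = 10^(−1.45) = 0.035 M, and Q = [H⁺]^2 / ([Hg²⁺]·P(H₂)) = 0.0104.
E = E° − (0.0592/2) log Q = 0.85 − (0.0592/2)(-1.983) = 0.909 V.

0.91 V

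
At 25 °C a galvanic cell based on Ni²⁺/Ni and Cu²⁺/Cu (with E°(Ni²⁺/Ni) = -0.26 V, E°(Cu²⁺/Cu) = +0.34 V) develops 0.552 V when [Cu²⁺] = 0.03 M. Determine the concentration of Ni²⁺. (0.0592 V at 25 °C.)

From the Nernst equation, log Q = n(E° − E)/0.0592 = 2(0.60 − 0.552)/0.0592 = 1.622, so Q = 41.8.
With Q = [Ni²⁺]/[Cu²⁺] and the known concentrations, [Ni²⁺] in the numerator gives [Ni²⁺] = 1.3 M.

1.3 M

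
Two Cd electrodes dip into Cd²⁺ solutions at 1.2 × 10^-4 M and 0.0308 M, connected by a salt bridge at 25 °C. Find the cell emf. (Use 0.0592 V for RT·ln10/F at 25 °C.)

Both half-cells are Cd²⁺/Cd, so E°_cell = 0. The concentrated side is the cathode; the cell reaction moves Cd²⁺ from high to low concentration with n = 2.
Q = [Cd²⁺]_dilute/[Cd²⁺]_conc = 1.2 × 10^-4/0.0308 = 0.00390.
E = 0 − (0.0592/2) log Q = −(0.0592/2)(-2.409) = 0.0713 V.

0.071 V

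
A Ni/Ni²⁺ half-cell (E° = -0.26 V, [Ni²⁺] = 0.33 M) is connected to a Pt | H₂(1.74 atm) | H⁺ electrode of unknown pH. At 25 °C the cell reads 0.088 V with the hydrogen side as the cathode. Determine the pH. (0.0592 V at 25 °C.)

pH = 3.03

E°_cell = 0.26 V and n = 2.
log Q = n(E° − E)/0.0592 = 2×(0.26 − 0.088)/0.0592 = 5.811.
With Q = [Ni²⁺]·P(H₂) / [H⁺]^2, solving for [H⁺] gives log[H⁺] = -3.026, so pH = 3.03.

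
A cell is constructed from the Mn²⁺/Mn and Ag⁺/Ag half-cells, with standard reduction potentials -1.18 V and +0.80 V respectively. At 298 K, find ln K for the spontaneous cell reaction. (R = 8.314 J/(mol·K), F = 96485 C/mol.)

E°_cell = +0.80 − (-1.18) = 1.98 V, with n = 2 electrons transferred.
At equilibrium E = 0, so the Nernst equation gives ln K = nFE°/RT = (2)(96485)(1.98)/((8.314)(298)) = 154.22.

ln K = 154.2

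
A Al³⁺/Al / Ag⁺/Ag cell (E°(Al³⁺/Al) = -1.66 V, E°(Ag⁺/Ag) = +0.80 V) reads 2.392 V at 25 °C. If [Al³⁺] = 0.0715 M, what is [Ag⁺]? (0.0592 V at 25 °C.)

From the Nernst equation, log Q = n(E° − E)/0.0592 = 3(2.46 − 2.392)/0.0592 = 3.446, so Q = 2790.
With Q = [Al³⁺]/[Ag⁺]^3 and the known concentrations, [Ag⁺]^3 in the denominator gives [Ag⁺] = 0.029 M.

0.029 M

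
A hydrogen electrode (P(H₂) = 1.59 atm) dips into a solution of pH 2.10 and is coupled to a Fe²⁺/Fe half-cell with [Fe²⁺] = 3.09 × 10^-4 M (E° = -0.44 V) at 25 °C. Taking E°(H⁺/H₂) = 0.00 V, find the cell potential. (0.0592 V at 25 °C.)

The hydrogen couple is the cathode, so E°_cell = 0.44 V; n = 2.
[H⁺] = 10^(−2.10) = 0.0079 M, and Q = [Fe²⁺]·P(H₂) / [H⁺]^2 = 7.79.
E = E° − (0.0592/2) log Q = 0.44 − (0.0592/2)(0.891) = 0.414 V.

0.41 V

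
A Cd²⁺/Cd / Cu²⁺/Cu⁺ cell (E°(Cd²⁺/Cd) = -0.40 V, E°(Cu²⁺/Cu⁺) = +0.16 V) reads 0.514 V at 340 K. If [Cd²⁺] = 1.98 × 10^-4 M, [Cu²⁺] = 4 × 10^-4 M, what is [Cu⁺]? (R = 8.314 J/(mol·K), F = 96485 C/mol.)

0.14 M

From the Nernst equation, ln Q = nF(E° − E)/RT = 2×96485×(0.56 − 0.514)/(8.314×340) = 3.140, so Q = 23.1.
With Q = [Cd²⁺]·[Cu⁺]^2/[Cu²⁺]^2 and the known concentrations, [Cu⁺]^2 in the numerator gives [Cu⁺] = 0.14 M.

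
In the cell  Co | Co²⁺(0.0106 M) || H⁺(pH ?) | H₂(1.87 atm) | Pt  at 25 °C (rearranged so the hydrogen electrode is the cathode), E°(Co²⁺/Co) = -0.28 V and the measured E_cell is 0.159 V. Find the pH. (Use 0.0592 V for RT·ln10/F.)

E°_cell = 0.28 V and n = 2.
log Q = n(E° − E)/0.0592 = 2×(0.28 − 0.159)/0.0592 = 4.088.
With Q = [Co²⁺]·P(H₂) / [H⁺]^2, solving for [H⁺] gives log[H⁺] = -2.895, so pH = 2.90.

pH = 2.90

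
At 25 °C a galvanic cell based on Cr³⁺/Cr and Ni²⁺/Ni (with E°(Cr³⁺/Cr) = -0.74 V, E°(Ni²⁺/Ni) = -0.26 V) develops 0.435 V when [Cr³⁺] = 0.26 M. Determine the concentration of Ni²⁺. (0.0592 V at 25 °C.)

0.012 M

From the Nernst equation, log Q = n(E° − E)/0.0592 = 6(0.48 − 0.435)/0.0592 = 4.561, so Q = 3.64 × 10^4.
With Q = [Cr³⁺]^2/[Ni²⁺]^3 and the known concentrations, [Ni²⁺]^3 in the denominator gives [Ni²⁺] = 0.012 M.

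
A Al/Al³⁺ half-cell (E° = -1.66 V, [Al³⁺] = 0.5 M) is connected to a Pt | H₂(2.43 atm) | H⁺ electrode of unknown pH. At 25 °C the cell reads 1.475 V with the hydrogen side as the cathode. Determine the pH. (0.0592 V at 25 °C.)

pH = 3.03

E°_cell = 1.66 V and n = 6.
log Q = n(E° − E)/0.0592 = 6×(1.66 − 1.475)/0.0592 = 18.750.
With Q = [Al³⁺]^2·P(H₂)^3 / [H⁺]^6, solving for [H⁺] gives log[H⁺] = -3.033, so pH = 3.03.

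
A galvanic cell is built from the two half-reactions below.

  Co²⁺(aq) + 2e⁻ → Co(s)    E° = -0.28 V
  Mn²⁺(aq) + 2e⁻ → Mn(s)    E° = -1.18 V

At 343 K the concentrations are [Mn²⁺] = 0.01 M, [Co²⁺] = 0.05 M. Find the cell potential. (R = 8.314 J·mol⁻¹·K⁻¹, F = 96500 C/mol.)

The Co²⁺/Co couple has the higher reduction potential and acts as the cathode, so E°_cell = -0.28 − (-1.18) = 0.90 V.
Balancing electrons gives n = 2; the reaction quotient is Q = [Mn²⁺]/[Co²⁺] = 0.200.
E = E° − (RT/nF) ln Q = 0.90 − (8.314×343)/(2×96500) × (-1.609) = 0.900 + 0.024 = 0.924 V.

0.924 V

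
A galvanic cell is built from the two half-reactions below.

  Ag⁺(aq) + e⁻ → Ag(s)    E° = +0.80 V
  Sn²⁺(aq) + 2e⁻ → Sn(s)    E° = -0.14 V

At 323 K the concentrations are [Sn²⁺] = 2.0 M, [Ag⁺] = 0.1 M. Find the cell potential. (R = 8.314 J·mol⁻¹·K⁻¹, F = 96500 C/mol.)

0.866 V

The Ag⁺/Ag couple has the higher reduction potential and acts as the cathode, so E°_cell = +0.80 − (-0.14) = 0.94 V.
Balancing electrons gives n = 2; the reaction quotient is Q = [Sn²⁺]/[Ag⁺]^2 = 200.
E = E° − (RT/nF) ln Q = 0.94 − (8.314×323)/(2×96500) × (5.298) = 0.940 − 0.074 = 0.866 V.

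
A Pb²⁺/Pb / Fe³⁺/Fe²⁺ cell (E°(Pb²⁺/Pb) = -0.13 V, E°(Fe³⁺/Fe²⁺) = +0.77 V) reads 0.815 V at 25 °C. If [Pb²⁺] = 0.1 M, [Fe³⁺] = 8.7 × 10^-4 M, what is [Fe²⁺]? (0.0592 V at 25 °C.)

From the Nernst equation, log Q = n(E° − E)/0.0592 = 2(0.90 − 0.815)/0.0592 = 2.872, so Q = 744.
With Q = [Pb²⁺]·[Fe²⁺]^2/[Fe³⁺]^2 and the known concentrations, [Fe²⁺]^2 in the numerator gives [Fe²⁺] = 0.075 M.

0.075 M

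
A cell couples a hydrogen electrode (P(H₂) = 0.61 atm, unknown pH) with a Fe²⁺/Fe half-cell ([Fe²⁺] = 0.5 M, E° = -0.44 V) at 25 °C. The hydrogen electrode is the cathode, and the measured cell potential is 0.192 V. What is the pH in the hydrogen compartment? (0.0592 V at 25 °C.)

E°_cell = 0.44 V and n = 2.
log Q = n(E° − E)/0.0592 = 2×(0.44 − 0.192)/0.0592 = 8.378.
With Q = [Fe²⁺]·P(H₂) / [H⁺]^2, solving for [H⁺] gives log[H⁺] = -4.447, so pH = 4.45.

pH = 4.45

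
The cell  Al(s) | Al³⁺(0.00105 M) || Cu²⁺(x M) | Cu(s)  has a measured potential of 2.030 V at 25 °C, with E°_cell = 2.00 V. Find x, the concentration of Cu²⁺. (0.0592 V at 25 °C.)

From the Nernst equation, log Q = n(E° − E)/0.0592 = 6(2.00 − 2.030)/0.0592 = -3.041, so Q = 9.11 × 10^-4.
With Q = [Al³⁺]^2/[Cu²⁺]^3 and the known concentrations, [Cu²⁺]^3 in the denominator gives [Cu²⁺] = 0.11 M.

0.11 M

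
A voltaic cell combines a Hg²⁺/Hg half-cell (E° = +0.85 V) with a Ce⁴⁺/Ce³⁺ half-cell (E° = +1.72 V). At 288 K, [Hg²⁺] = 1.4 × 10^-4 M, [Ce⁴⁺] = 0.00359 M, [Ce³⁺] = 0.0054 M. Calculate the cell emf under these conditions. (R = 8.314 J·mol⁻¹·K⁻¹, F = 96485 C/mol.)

0.970 V

The Ce⁴⁺/Ce³⁺ couple has the higher reduction potential and acts as the cathode, so E°_cell = +1.72 − (+0.85) = 0.87 V.
Balancing electrons gives n = 2; the reaction quotient is Q = [Hg²⁺]·[Ce³⁺]^2/[Ce⁴⁺]^2 = 3.17 × 10^-4.
E = E° − (RT/nF) ln Q = 0.87 − (8.314×288)/(2×96485) × (-8.057) = 0.870 + 0.100 = 0.970 V.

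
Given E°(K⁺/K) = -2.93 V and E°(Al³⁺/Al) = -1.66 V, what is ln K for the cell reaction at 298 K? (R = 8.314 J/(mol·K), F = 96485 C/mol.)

E°_cell = -1.66 − (-2.93) = 1.27 V, with n = 3 electrons transferred.
At equilibrium E = 0, so the Nernst equation gives ln K = nFE°/RT = (3)(96485)(1.27)/((8.314)(298)) = 148.37.

ln K = 148.4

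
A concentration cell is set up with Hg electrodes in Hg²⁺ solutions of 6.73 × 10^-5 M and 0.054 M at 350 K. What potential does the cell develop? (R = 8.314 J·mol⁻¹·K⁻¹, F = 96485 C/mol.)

0.10 V

Both half-cells are Hg²⁺/Hg, so E°_cell = 0. The concentrated side is the cathode; the cell reaction moves Hg²⁺ from high to low concentration with n = 2.
Q = [Hg²⁺]_dilute/[Hg²⁺]_conc = 6.73 × 10^-5/0.054 = 0.00125.
E = 0 − (RT/nF) ln Q = −((8.314×350)/(2×96485))(-6.688) = 0.1009 V.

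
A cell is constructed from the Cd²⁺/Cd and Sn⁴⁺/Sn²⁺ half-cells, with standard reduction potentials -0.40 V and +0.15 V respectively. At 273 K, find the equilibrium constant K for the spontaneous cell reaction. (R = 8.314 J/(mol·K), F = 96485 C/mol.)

2 × 10^20

E°_cell = +0.15 − (-0.40) = 0.55 V, with n = 2 electrons transferred.
At equilibrium E = 0, so the Nernst equation gives ln K = nFE°/RT = (2)(96485)(0.55)/((8.314)(273)) = 46.76.
K = e^46.76 = 2 × 10^20.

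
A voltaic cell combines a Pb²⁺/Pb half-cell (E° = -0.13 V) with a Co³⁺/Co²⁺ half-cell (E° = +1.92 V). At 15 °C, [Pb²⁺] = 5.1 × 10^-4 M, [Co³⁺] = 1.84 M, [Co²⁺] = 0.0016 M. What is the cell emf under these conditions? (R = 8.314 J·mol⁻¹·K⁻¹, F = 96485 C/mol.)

2.32 V

The Co³⁺/Co²⁺ couple has the higher reduction potential and acts as the cathode, so E°_cell = +1.92 − (-0.13) = 2.05 V.
Balancing electrons gives n = 2; the reaction quotient is Q = [Pb²⁺]·[Co²⁺]^2/[Co³⁺]^2 = 3.86 × 10^-10.
E = E° − (RT/nF) ln Q = 2.05 − (8.314×288)/(2×96485) × (-21.676) = 2.050 + 0.269 = 2.319 V.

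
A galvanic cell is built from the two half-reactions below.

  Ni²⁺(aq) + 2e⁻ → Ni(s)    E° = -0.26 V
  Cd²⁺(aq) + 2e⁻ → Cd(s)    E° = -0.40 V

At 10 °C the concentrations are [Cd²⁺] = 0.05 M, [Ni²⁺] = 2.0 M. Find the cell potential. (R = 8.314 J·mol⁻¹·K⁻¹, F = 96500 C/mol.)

The Ni²⁺/Ni couple has the higher reduction potential and acts as the cathode, so E°_cell = -0.26 − (-0.40) = 0.14 V.
Balancing electrons gives n = 2; the reaction quotient is Q = [Cd²⁺]/[Ni²⁺] = 0.0250.
E = E° − (RT/nF) ln Q = 0.14 − (8.314×283)/(2×96500) × (-3.689) = 0.140 + 0.045 = 0.185 V.

0.185 V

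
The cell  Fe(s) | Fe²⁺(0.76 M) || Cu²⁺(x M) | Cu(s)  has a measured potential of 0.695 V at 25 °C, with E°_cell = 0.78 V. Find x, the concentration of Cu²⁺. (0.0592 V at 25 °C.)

0.001 M

From the Nernst equation, log Q = n(E° − E)/0.0592 = 2(0.78 − 0.695)/0.0592 = 2.872, so Q = 744.
With Q = [Fe²⁺]/[Cu²⁺] and the known concentrations, [Cu²⁺] in the denominator gives [Cu²⁺] = 0.001 M.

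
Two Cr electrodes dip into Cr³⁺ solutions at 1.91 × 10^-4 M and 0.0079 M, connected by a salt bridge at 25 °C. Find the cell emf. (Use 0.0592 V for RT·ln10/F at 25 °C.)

Both half-cells are Cr³⁺/Cr, so E°_cell = 0. The concentrated side is the cathode; the cell reaction moves Cr³⁺ from high to low concentration with n = 3.
Q = [Cr³⁺]_dilute/[Cr³⁺]_conc = 1.91 × 10^-4/0.0079 = 0.0242.
E = 0 − (0.0592/3) log Q = −(0.0592/3)(-1.617) = 0.0319 V.

0.032 V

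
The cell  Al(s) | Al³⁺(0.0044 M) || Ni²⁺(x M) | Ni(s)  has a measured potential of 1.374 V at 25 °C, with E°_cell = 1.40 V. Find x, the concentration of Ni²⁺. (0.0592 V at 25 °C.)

0.0036 M

From the Nernst equation, log Q = n(E° − E)/0.0592 = 6(1.40 − 1.374)/0.0592 = 2.635, so Q = 432.
With Q = [Al³⁺]^2/[Ni²⁺]^3 and the known concentrations, [Ni²⁺]^3 in the denominator gives [Ni²⁺] = 0.0036 M.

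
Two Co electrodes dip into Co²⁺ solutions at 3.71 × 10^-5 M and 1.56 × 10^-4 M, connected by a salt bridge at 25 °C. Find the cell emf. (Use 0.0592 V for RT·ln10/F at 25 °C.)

Both half-cells are Co²⁺/Co, so E°_cell = 0. The concentrated side is the cathode; the cell reaction moves Co²⁺ from high to low concentration with n = 2.
Q = [Co²⁺]_dilute/[Co²⁺]_conc = 3.71 × 10^-5/1.56 × 10^-4 = 0.238.
E = 0 − (0.0592/2) log Q = −(0.0592/2)(-0.624) = 0.0185 V.

0.018 V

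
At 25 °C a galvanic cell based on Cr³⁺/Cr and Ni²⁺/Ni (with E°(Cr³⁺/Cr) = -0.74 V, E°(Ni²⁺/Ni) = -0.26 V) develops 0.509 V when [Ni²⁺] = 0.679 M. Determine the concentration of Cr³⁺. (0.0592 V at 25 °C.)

0.019 M

From the Nernst equation, log Q = n(E° − E)/0.0592 = 6(0.48 − 0.509)/0.0592 = -2.939, so Q = 0.00115.
With Q = [Cr³⁺]^2/[Ni²⁺]^3 and the known concentrations, [Cr³⁺]^2 in the numerator gives [Cr³⁺] = 0.019 M.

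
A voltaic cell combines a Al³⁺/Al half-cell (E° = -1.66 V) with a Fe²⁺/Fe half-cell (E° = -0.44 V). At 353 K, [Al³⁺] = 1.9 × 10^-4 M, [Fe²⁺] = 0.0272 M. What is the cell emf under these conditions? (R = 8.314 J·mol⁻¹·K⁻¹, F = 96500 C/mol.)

The Fe²⁺/Fe couple has the higher reduction potential and acts as the cathode, so E°_cell = -0.44 − (-1.66) = 1.22 V.
Balancing electrons gives n = 6; the reaction quotient is Q = [Al³⁺]^2/[Fe²⁺]^3 = 0.00179.
E = E° − (RT/nF) ln Q = 1.22 − (8.314×353)/(6×96500) × (-6.323) = 1.220 + 0.032 = 1.252 V.

1.25 V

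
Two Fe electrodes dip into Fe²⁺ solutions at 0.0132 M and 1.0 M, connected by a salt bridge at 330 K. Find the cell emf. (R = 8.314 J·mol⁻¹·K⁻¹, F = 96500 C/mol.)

Both half-cells are Fe²⁺/Fe, so E°_cell = 0. The concentrated side is the cathode; the cell reaction moves Fe²⁺ from high to low concentration with n = 2.
Q = [Fe²⁺]_dilute/[Fe²⁺]_conc = 0.0132/1.0 = 0.0132.
E = 0 − (RT/nF) ln Q = −((8.314×330)/(2×96500))(-4.328) = 0.0615 V.

0.062 V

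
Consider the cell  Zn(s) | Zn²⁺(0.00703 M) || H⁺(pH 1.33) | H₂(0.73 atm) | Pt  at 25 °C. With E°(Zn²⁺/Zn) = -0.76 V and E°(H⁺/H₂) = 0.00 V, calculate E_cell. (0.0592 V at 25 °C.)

0.75 V

The hydrogen couple is the cathode, so E°_cell = 0.76 V; n = 2.
[H⁺] = 10^(−1.33) = 0.047 M, and Q = [Zn²⁺]·P(H₂) / [H⁺]^2 = 2.35.
E = E° − (0.0592/2) log Q = 0.76 − (0.0592/2)(0.370) = 0.749 V.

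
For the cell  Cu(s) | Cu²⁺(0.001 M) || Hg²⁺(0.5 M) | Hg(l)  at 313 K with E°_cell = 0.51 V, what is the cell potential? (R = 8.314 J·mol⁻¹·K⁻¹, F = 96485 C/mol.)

Balancing electrons gives n = 2; the reaction quotient is Q = [Cu²⁺]/[Hg²⁺] = 0.00200.
E = E° − (RT/nF) ln Q = 0.51 − (8.314×313)/(2×96485) × (-6.215) = 0.510 + 0.084 = 0.594 V.

0.594 V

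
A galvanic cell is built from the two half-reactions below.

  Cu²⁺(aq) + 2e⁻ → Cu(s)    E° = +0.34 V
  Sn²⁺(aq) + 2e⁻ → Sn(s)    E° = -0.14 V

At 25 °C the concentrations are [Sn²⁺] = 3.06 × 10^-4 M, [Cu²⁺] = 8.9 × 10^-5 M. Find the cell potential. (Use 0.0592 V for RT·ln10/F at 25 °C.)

The Cu²⁺/Cu couple has the higher reduction potential and acts as the cathode, so E°_cell = +0.34 − (-0.14) = 0.48 V.
Balancing electrons gives n = 2; the reaction quotient is Q = [Sn²⁺]/[Cu²⁺] = 3.44.
At 25 °C, E = E° − (0.0592/n) log Q = 0.48 − (0.0592/2)(0.536) = 0.480 − 0.016 = 0.464 V.

0.464 V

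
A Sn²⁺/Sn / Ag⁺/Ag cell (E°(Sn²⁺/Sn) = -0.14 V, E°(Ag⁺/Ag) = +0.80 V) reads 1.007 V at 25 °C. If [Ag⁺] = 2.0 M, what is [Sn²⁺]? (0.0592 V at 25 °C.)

0.022 M

From the Nernst equation, log Q = n(E° − E)/0.0592 = 2(0.94 − 1.007)/0.0592 = -2.264, so Q = 0.00545.
With Q = [Sn²⁺]/[Ag⁺]^2 and the known concentrations, [Sn²⁺] in the numerator gives [Sn²⁺] = 0.022 M.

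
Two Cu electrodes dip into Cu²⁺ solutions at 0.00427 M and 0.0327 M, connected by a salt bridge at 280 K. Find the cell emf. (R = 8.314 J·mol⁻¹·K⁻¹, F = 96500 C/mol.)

0.025 V

Both half-cells are Cu²⁺/Cu, so E°_cell = 0. The concentrated side is the cathode; the cell reaction moves Cu²⁺ from high to low concentration with n = 2.
Q = [Cu²⁺]_dilute/[Cu²⁺]_conc = 0.00427/0.0327 = 0.131.
E = 0 − (RT/nF) ln Q = −((8.314×280)/(2×96500))(-2.036) = 0.0246 V.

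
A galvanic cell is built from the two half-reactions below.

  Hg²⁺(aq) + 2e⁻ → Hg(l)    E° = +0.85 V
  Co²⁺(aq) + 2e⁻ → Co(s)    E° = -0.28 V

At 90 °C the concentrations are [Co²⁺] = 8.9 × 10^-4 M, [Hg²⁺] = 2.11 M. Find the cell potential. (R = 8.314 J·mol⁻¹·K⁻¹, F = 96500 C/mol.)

1.25 V

The Hg²⁺/Hg couple has the higher reduction potential and acts as the cathode, so E°_cell = +0.85 − (-0.28) = 1.13 V.
Balancing electrons gives n = 2; the reaction quotient is Q = [Co²⁺]/[Hg²⁺] = 4.22 × 10^-4.
E = E° − (RT/nF) ln Q = 1.13 − (8.314×363)/(2×96500) × (-7.771) = 1.130 + 0.122 = 1.252 V.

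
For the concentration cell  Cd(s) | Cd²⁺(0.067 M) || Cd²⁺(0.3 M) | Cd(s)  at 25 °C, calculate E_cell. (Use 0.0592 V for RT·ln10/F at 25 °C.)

Both half-cells are Cd²⁺/Cd, so E°_cell = 0. The concentrated side is the cathode; the cell reaction moves Cd²⁺ from high to low concentration with n = 2.
Q = [Cd²⁺]_dilute/[Cd²⁺]_conc = 0.067/0.3 = 0.223.
E = 0 − (0.0592/2) log Q = −(0.0592/2)(-0.651) = 0.0193 V.

0.019 V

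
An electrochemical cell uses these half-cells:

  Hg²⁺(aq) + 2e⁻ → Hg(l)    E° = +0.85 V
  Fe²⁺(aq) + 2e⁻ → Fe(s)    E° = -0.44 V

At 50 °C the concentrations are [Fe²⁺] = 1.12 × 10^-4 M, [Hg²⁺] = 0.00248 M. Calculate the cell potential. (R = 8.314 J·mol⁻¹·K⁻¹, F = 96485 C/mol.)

The Hg²⁺/Hg couple has the higher reduction potential and acts as the cathode, so E°_cell = +0.85 − (-0.44) = 1.29 V.
Balancing electrons gives n = 2; the reaction quotient is Q = [Fe²⁺]/[Hg²⁺] = 0.0452.
E = E° − (RT/nF) ln Q = 1.29 − (8.314×323)/(2×96485) × (-3.098) = 1.290 + 0.043 = 1.333 V.

1.33 V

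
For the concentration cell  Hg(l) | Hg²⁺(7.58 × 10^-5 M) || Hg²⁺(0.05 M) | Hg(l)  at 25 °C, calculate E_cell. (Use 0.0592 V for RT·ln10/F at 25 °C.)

0.083 V

Both half-cells are Hg²⁺/Hg, so E°_cell = 0. The concentrated side is the cathode; the cell reaction moves Hg²⁺ from high to low concentration with n = 2.
Q = [Hg²⁺]_dilute/[Hg²⁺]_conc = 7.58 × 10^-5/0.05 = 0.00152.
E = 0 − (0.0592/2) log Q = −(0.0592/2)(-2.819) = 0.0834 V.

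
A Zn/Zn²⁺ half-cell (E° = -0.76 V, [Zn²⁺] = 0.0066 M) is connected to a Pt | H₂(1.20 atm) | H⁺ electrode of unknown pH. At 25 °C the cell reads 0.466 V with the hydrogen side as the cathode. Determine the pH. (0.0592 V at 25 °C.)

pH = 6.02

E°_cell = 0.76 V and n = 2.
log Q = n(E° − E)/0.0592 = 2×(0.76 − 0.466)/0.0592 = 9.932.
With Q = [Zn²⁺]·P(H₂) / [H⁺]^2, solving for [H⁺] gives log[H⁺] = -6.017, so pH = 6.02.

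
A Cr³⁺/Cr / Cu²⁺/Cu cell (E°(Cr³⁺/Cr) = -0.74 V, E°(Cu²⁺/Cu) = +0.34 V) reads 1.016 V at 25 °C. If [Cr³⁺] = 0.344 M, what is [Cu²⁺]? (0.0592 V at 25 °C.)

0.0034 M

From the Nernst equation, log Q = n(E° − E)/0.0592 = 6(1.08 − 1.016)/0.0592 = 6.486, so Q = 3.07 × 10^6.
With Q = [Cr³⁺]^2/[Cu²⁺]^3 and the known concentrations, [Cu²⁺]^3 in the denominator gives [Cu²⁺] = 0.0034 M.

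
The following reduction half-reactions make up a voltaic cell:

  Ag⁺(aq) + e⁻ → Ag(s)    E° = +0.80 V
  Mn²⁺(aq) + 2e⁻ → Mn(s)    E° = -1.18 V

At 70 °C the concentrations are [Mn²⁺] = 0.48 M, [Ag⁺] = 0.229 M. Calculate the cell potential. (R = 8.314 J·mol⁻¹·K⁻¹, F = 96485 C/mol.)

The Ag⁺/Ag couple has the higher reduction potential and acts as the cathode, so E°_cell = +0.80 − (-1.18) = 1.98 V.
Balancing electrons gives n = 2; the reaction quotient is Q = [Mn²⁺]/[Ag⁺]^2 = 9.15.
E = E° − (RT/nF) ln Q = 1.98 − (8.314×343)/(2×96485) × (2.214) = 1.980 − 0.033 = 1.947 V.

1.95 V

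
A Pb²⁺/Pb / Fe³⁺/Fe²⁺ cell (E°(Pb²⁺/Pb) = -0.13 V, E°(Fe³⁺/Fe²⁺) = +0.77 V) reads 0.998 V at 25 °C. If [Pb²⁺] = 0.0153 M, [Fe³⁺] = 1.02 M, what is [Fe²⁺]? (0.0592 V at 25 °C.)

From the Nernst equation, log Q = n(E° − E)/0.0592 = 2(0.90 − 0.998)/0.0592 = -3.311, so Q = 4.89 × 10^-4.
With Q = [Pb²⁺]·[Fe²⁺]^2/[Fe³⁺]^2 and the known concentrations, [Fe²⁺]^2 in the numerator gives [Fe²⁺] = 0.18 M.

0.18 M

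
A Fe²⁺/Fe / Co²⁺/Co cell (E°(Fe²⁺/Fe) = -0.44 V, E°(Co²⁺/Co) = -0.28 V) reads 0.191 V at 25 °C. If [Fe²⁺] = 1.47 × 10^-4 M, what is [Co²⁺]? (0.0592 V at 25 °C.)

From the Nernst equation, log Q = n(E° − E)/0.0592 = 2(0.16 − 0.191)/0.0592 = -1.047, so Q = 0.0897.
With Q = [Fe²⁺]/[Co²⁺] and the known concentrations, [Co²⁺] in the denominator gives [Co²⁺] = 0.0016 M.

0.0016 M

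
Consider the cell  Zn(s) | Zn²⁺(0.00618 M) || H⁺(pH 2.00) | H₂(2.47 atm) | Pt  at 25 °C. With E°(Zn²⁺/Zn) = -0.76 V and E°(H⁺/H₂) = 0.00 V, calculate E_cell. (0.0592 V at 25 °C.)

0.70 V

The hydrogen couple is the cathode, so E°_cell = 0.76 V; n = 2.
[H⁺] = 10^(−2.00) = 0.010 M, and Q = [Zn²⁺]·P(H₂) / [H⁺]^2 = 153.
E = E° − (0.0592/2) log Q = 0.76 − (0.0592/2)(2.184) = 0.695 V.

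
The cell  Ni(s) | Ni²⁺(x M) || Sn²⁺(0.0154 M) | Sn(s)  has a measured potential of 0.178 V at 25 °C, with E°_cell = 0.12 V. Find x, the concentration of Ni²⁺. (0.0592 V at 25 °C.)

From the Nernst equation, log Q = n(E° − E)/0.0592 = 2(0.12 − 0.178)/0.0592 = -1.959, so Q = 0.0110.
With Q = [Ni²⁺]/[Sn²⁺] and the known concentrations, [Ni²⁺] in the numerator gives [Ni²⁺] = 1.7 × 10^-4 M.

1.7 × 10^-4 M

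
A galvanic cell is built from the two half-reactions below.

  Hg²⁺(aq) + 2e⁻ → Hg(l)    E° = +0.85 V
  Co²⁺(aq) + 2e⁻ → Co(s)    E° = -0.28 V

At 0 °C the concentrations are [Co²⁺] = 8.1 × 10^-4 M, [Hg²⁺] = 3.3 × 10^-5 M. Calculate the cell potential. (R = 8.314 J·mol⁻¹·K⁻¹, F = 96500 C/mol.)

The Hg²⁺/Hg couple has the higher reduction potential and acts as the cathode, so E°_cell = +0.85 − (-0.28) = 1.13 V.
Balancing electrons gives n = 2; the reaction quotient is Q = [Co²⁺]/[Hg²⁺] = 24.5.
E = E° − (RT/nF) ln Q = 1.13 − (8.314×273)/(2×96500) × (3.201) = 1.130 − 0.038 = 1.092 V.

1.09 V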